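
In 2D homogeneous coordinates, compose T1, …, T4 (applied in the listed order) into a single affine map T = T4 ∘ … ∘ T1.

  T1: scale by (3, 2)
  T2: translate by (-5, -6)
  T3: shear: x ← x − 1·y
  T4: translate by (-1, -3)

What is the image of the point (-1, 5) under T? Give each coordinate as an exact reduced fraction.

T1 scale by (3, 2): (-1, 5) → (-3, 10)
T2 translate by (-5, -6): (-3, 10) → (-8, 4)
T3 shear: x ← x − 1·y: (-8, 4) → (-12, 4)
T4 translate by (-1, -3): (-12, 4) → (-13, 1)

T(p) = (-13, 1)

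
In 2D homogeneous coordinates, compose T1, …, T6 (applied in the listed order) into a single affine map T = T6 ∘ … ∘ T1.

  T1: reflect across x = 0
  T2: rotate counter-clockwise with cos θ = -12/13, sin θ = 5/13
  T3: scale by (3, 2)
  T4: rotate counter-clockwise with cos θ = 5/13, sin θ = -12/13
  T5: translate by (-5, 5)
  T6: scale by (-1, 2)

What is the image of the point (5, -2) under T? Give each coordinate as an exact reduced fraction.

T(p) = (-181/169, -3370/169)

T1 reflect across x = 0: (5, -2) → (-5, -2)
T2 rotate counter-clockwise with cos θ = -12/13, sin θ = 5/13: (-5, -2) → (70/13, -1/13)
T3 scale by (3, 2): (70/13, -1/13) → (210/13, -2/13)
T4 rotate counter-clockwise with cos θ = 5/13, sin θ = -12/13: (210/13, -2/13) → (1026/169, -2530/169)
T5 translate by (-5, 5): (1026/169, -2530/169) → (181/169, -1685/169)
T6 scale by (-1, 2): (181/169, -1685/169) → (-181/169, -3370/169)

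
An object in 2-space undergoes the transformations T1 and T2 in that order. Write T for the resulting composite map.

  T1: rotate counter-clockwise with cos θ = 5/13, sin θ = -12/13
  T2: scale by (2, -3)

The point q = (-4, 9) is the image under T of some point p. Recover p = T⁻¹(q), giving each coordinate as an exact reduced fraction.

T1 = [5/13 12/13 0; -12/13 5/13 0; 0 0 1]
T2·T1 = [10/13 24/13 0; 36/13 -15/13 0; 0 0 1]
det M = -6; M⁻¹ = [5/26 4/13 0; 6/13 -5/39 0; 0 0 1]
M⁻¹ · (-4, 9)ᵀ = (2, -3)ᵀ

p = (2, -3)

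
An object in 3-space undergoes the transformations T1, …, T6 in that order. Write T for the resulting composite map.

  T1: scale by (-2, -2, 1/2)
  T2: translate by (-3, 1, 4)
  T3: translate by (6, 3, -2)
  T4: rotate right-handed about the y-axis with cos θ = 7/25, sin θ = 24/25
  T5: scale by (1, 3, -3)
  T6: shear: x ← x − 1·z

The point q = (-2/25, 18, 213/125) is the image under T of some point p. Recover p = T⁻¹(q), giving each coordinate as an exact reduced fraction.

T1 = [-2 0 0 0; 0 -2 0 0; 0 0 1/2 0; 0 0 0 1]
T2·T1 = [-2 0 0 -3; 0 -2 0 1; 0 0 1/2 4; 0 0 0 1]
T3·…·T1 = [-2 0 0 3; 0 -2 0 4; 0 0 1/2 2; 0 0 0 1]
T4·…·T1 = [-14/25 0 12/25 69/25; 0 -2 0 4; 48/25 0 7/50 -58/25; 0 0 0 1]
T5·…·T1 = [-14/25 0 12/25 69/25; 0 -6 0 12; -144/25 0 -21/50 174/25; 0 0 0 1]
T6·…·T1 = [26/5 0 9/10 -21/5; 0 -6 0 12; -144/25 0 -21/50 174/25; 0 0 0 1]
det M = -18; M⁻¹ = [-7/50 0 -3/10 3/2; 0 -1/6 0 2; 48/25 0 26/15 -4; 0 0 0 1]
M⁻¹ · (-2/25, 18, 213/125)ᵀ = (1, -1, -6/5)ᵀ

p = (1, -1, -6/5)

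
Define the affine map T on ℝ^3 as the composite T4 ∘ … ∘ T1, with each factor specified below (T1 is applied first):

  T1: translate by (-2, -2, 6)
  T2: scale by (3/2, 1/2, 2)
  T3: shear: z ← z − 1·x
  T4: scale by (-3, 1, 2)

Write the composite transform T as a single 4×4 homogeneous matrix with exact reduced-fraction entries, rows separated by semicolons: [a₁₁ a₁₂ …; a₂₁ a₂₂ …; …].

T1 = [1 0 0 -2; 0 1 0 -2; 0 0 1 6; 0 0 0 1]
T2·T1 = [3/2 0 0 -3; 0 1/2 0 -1; 0 0 2 12; 0 0 0 1]
T3·…·T1 = [3/2 0 0 -3; 0 1/2 0 -1; -3/2 0 2 15; 0 0 0 1]
T4·…·T1 = [-9/2 0 0 9; 0 1/2 0 -1; -3 0 4 30; 0 0 0 1]

T = [-9/2 0 0 9; 0 1/2 0 -1; -3 0 4 30; 0 0 0 1]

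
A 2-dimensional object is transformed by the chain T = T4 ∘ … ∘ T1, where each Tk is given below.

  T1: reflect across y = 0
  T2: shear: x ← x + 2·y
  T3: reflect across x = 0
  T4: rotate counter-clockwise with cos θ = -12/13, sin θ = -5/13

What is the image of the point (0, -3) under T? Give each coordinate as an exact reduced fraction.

T1 reflect across y = 0: (0, -3) → (0, 3)
T2 shear: x ← x + 2·y: (0, 3) → (6, 3)
T3 reflect across x = 0: (6, 3) → (-6, 3)
T4 rotate counter-clockwise with cos θ = -12/13, sin θ = -5/13: (-6, 3) → (87/13, -6/13)

T(p) = (87/13, -6/13)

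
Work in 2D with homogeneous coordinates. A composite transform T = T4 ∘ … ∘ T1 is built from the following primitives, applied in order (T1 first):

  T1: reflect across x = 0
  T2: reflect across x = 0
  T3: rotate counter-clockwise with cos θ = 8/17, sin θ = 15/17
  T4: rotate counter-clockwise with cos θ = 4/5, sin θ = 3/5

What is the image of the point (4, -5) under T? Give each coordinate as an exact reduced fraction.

T(p) = (368/85, 401/85)

T1 reflect across x = 0: (4, -5) → (-4, -5)
T2 reflect across x = 0: (-4, -5) → (4, -5)
T3 rotate counter-clockwise with cos θ = 8/17, sin θ = 15/17: (4, -5) → (107/17, 20/17)
T4 rotate counter-clockwise with cos θ = 4/5, sin θ = 3/5: (107/17, 20/17) → (368/85, 401/85)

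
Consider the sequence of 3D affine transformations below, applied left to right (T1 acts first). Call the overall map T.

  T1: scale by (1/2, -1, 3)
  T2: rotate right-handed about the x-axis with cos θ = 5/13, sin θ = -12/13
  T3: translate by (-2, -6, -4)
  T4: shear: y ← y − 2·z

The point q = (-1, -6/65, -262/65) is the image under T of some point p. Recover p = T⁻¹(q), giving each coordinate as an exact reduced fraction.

p = (2, 4/5, -2/3)

T1 = [1/2 0 0 0; 0 -1 0 0; 0 0 3 0; 0 0 0 1]
T2·T1 = [1/2 0 0 0; 0 -5/13 36/13 0; 0 12/13 15/13 0; 0 0 0 1]
T3·…·T1 = [1/2 0 0 -2; 0 -5/13 36/13 -6; 0 12/13 15/13 -4; 0 0 0 1]
T4·…·T1 = [1/2 0 0 -2; 0 -29/13 6/13 2; 0 12/13 15/13 -4; 0 0 0 1]
det M = -3/2; M⁻¹ = [2 0 0 4; 0 -5/13 2/13 18/13; 0 4/13 29/39 92/39; 0 0 0 1]
M⁻¹ · (-1, -6/65, -262/65)ᵀ = (2, 4/5, -2/3)ᵀ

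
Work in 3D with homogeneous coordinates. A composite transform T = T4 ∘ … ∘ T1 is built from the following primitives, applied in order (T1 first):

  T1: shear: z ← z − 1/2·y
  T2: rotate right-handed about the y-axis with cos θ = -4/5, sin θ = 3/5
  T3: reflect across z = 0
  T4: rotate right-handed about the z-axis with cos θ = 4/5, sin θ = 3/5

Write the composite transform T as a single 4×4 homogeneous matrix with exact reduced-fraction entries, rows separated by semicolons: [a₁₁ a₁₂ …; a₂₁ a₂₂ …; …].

T = [-16/25 -21/25 12/25 0; -12/25 31/50 9/25 0; 3/5 -2/5 4/5 0; 0 0 0 1]

T1 = [1 0 0 0; 0 1 0 0; 0 -1/2 1 0; 0 0 0 1]
T2·T1 = [-4/5 -3/10 3/5 0; 0 1 0 0; -3/5 2/5 -4/5 0; 0 0 0 1]
T3·…·T1 = [-4/5 -3/10 3/5 0; 0 1 0 0; 3/5 -2/5 4/5 0; 0 0 0 1]
T4·…·T1 = [-16/25 -21/25 12/25 0; -12/25 31/50 9/25 0; 3/5 -2/5 4/5 0; 0 0 0 1]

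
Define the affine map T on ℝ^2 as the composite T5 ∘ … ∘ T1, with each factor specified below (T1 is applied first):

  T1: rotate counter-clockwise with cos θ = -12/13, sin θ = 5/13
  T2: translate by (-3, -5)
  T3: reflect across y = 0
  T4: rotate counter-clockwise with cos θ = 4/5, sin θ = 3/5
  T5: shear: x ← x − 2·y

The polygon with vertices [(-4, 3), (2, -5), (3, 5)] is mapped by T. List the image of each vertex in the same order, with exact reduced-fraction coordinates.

image vertices: (-1319/65, 466/65), (131/65, -134/65), (-202/13, 28/13)

T1 rotate counter-clockwise with cos θ = -12/13, sin θ = 5/13: (-4, 3) → (33/13, -56/13); (2, -5) → (1/13, 70/13); (3, 5) → (-61/13, -45/13)
T2 translate by (-3, -5): (33/13, -56/13) → (-6/13, -121/13); (1/13, 70/13) → (-38/13, 5/13); (-61/13, -45/13) → (-100/13, -110/13)
T3 reflect across y = 0: (-6/13, -121/13) → (-6/13, 121/13); (-38/13, 5/13) → (-38/13, -5/13); (-100/13, -110/13) → (-100/13, 110/13)
T4 rotate counter-clockwise with cos θ = 4/5, sin θ = 3/5: (-6/13, 121/13) → (-387/65, 466/65); (-38/13, -5/13) → (-137/65, -134/65); (-100/13, 110/13) → (-146/13, 28/13)
T5 shear: x ← x − 2·y: (-387/65, 466/65) → (-1319/65, 466/65); (-137/65, -134/65) → (131/65, -134/65); (-146/13, 28/13) → (-202/13, 28/13)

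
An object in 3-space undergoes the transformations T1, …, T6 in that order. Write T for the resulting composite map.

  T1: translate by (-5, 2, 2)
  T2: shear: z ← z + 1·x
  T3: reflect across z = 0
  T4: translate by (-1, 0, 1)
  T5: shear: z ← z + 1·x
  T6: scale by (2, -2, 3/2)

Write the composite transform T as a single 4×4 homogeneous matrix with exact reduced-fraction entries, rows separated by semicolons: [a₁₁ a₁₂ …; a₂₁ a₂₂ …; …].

T1 = [1 0 0 -5; 0 1 0 2; 0 0 1 2; 0 0 0 1]
T2·T1 = [1 0 0 -5; 0 1 0 2; 1 0 1 -3; 0 0 0 1]
T3·…·T1 = [1 0 0 -5; 0 1 0 2; -1 0 -1 3; 0 0 0 1]
T4·…·T1 = [1 0 0 -6; 0 1 0 2; -1 0 -1 4; 0 0 0 1]
T5·…·T1 = [1 0 0 -6; 0 1 0 2; 0 0 -1 -2; 0 0 0 1]
T6·…·T1 = [2 0 0 -12; 0 -2 0 -4; 0 0 -3/2 -3; 0 0 0 1]

T = [2 0 0 -12; 0 -2 0 -4; 0 0 -3/2 -3; 0 0 0 1]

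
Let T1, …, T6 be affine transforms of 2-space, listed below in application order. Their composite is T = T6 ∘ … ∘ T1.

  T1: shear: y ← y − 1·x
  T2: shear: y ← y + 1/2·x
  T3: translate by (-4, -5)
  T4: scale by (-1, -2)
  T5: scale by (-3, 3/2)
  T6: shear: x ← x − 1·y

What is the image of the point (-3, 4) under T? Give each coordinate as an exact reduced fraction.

T1 shear: y ← y − 1·x: (-3, 4) → (-3, 7)
T2 shear: y ← y + 1/2·x: (-3, 7) → (-3, 11/2)
T3 translate by (-4, -5): (-3, 11/2) → (-7, 1/2)
T4 scale by (-1, -2): (-7, 1/2) → (7, -1)
T5 scale by (-3, 3/2): (7, -1) → (-21, -3/2)
T6 shear: x ← x − 1·y: (-21, -3/2) → (-39/2, -3/2)

T(p) = (-39/2, -3/2)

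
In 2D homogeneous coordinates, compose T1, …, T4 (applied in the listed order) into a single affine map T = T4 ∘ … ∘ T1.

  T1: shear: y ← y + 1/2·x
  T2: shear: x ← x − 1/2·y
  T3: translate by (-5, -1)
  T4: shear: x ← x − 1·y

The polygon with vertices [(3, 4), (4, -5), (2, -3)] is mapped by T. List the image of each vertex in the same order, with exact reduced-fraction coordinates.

T1 shear: y ← y + 1/2·x: (3, 4) → (3, 11/2); (4, -5) → (4, -3); (2, -3) → (2, -2)
T2 shear: x ← x − 1/2·y: (3, 11/2) → (1/4, 11/2); (4, -3) → (11/2, -3); (2, -2) → (3, -2)
T3 translate by (-5, -1): (1/4, 11/2) → (-19/4, 9/2); (11/2, -3) → (1/2, -4); (3, -2) → (-2, -3)
T4 shear: x ← x − 1·y: (-19/4, 9/2) → (-37/4, 9/2); (1/2, -4) → (9/2, -4); (-2, -3) → (1, -3)

image vertices: (-37/4, 9/2), (9/2, -4), (1, -3)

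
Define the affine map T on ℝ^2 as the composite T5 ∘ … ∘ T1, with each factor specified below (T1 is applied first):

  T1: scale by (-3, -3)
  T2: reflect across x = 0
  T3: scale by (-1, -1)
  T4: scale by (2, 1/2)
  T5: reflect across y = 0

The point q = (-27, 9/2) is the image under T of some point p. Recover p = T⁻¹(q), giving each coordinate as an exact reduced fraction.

T1 = [-3 0 0; 0 -3 0; 0 0 1]
T2·T1 = [3 0 0; 0 -3 0; 0 0 1]
T3·…·T1 = [-3 0 0; 0 3 0; 0 0 1]
T4·…·T1 = [-6 0 0; 0 3/2 0; 0 0 1]
T5·…·T1 = [-6 0 0; 0 -3/2 0; 0 0 1]
det M = 9; M⁻¹ = [-1/6 0 0; 0 -2/3 0; 0 0 1]
M⁻¹ · (-27, 9/2)ᵀ = (9/2, -3)ᵀ

p = (9/2, -3)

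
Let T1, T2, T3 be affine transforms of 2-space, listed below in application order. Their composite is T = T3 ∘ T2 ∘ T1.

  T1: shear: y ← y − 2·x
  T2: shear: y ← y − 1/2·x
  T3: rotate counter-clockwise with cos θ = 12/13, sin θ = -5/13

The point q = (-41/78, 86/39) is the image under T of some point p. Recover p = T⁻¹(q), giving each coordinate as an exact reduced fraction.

T1 = [1 0 0; -2 1 0; 0 0 1]
T2·T1 = [1 0 0; -5/2 1 0; 0 0 1]
T3·…·T1 = [-1/26 5/13 0; -35/13 12/13 0; 0 0 1]
det M = 1; M⁻¹ = [12/13 -5/13 0; 35/13 -1/26 0; 0 0 1]
M⁻¹ · (-41/78, 86/39)ᵀ = (-4/3, -3/2)ᵀ

p = (-4/3, -3/2)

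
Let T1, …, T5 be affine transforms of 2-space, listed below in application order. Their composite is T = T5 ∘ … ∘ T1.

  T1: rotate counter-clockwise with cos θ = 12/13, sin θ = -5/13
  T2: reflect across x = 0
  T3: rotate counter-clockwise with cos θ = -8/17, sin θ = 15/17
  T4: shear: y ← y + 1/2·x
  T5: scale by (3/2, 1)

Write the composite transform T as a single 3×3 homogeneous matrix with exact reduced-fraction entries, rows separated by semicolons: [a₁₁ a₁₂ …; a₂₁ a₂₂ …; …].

T1 = [12/13 5/13 0; -5/13 12/13 0; 0 0 1]
T2·T1 = [-12/13 -5/13 0; -5/13 12/13 0; 0 0 1]
T3·…·T1 = [171/221 -140/221 0; -140/221 -171/221 0; 0 0 1]
T4·…·T1 = [171/221 -140/221 0; -109/442 -241/221 0; 0 0 1]
T5·…·T1 = [513/442 -210/221 0; -109/442 -241/221 0; 0 0 1]

T = [513/442 -210/221 0; -109/442 -241/221 0; 0 0 1]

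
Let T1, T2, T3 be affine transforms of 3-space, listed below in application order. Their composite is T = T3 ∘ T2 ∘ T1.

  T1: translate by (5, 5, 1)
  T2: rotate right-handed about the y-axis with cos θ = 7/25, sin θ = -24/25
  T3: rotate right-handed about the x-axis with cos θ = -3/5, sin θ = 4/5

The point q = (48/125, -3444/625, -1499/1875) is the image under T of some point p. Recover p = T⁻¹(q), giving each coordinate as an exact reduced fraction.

p = (-1/5, -7/3, 0)

T1 = [1 0 0 5; 0 1 0 5; 0 0 1 1; 0 0 0 1]
T2·T1 = [7/25 0 -24/25 11/25; 0 1 0 5; 24/25 0 7/25 127/25; 0 0 0 1]
T3·…·T1 = [7/25 0 -24/25 11/25; -96/125 -3/5 -28/125 -883/125; -72/125 4/5 -21/125 119/125; 0 0 0 1]
det M = 1; M⁻¹ = [7/25 -96/125 -72/125 -5; 0 -3/5 4/5 -5; -24/25 -28/125 -21/125 -1; 0 0 0 1]
M⁻¹ · (48/125, -3444/625, -1499/1875)ᵀ = (-1/5, -7/3, 0)ᵀ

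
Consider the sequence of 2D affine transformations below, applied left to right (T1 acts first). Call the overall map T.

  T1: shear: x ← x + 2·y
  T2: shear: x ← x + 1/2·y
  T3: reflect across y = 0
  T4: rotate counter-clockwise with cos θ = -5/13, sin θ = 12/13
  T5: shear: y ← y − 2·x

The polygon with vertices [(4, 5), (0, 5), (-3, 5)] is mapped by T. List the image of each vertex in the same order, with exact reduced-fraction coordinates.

image vertices: (-45/26, 268/13), (-5/26, 180/13), (25/26, 114/13)

T1 shear: x ← x + 2·y: (4, 5) → (14, 5); (0, 5) → (10, 5); (-3, 5) → (7, 5)
T2 shear: x ← x + 1/2·y: (14, 5) → (33/2, 5); (10, 5) → (25/2, 5); (7, 5) → (19/2, 5)
T3 reflect across y = 0: (33/2, 5) → (33/2, -5); (25/2, 5) → (25/2, -5); (19/2, 5) → (19/2, -5)
T4 rotate counter-clockwise with cos θ = -5/13, sin θ = 12/13: (33/2, -5) → (-45/26, 223/13); (25/2, -5) → (-5/26, 175/13); (19/2, -5) → (25/26, 139/13)
T5 shear: y ← y − 2·x: (-45/26, 223/13) → (-45/26, 268/13); (-5/26, 175/13) → (-5/26, 180/13); (25/26, 139/13) → (25/26, 114/13)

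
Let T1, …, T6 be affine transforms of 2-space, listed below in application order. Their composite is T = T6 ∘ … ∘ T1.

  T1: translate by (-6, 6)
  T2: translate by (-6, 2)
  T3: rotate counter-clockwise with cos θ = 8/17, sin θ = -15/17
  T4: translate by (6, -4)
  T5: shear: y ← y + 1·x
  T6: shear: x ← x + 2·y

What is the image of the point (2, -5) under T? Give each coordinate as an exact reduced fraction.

T1 translate by (-6, 6): (2, -5) → (-4, 1)
T2 translate by (-6, 2): (-4, 1) → (-10, 3)
T3 rotate counter-clockwise with cos θ = 8/17, sin θ = -15/17: (-10, 3) → (-35/17, 174/17)
T4 translate by (6, -4): (-35/17, 174/17) → (67/17, 106/17)
T5 shear: y ← y + 1·x: (67/17, 106/17) → (67/17, 173/17)
T6 shear: x ← x + 2·y: (67/17, 173/17) → (413/17, 173/17)

T(p) = (413/17, 173/17)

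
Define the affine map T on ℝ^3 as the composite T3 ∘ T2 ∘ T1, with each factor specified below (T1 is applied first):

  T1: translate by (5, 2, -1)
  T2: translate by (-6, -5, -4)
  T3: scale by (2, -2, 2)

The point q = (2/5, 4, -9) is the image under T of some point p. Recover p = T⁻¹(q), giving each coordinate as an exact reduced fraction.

p = (6/5, 1, 1/2)

T1 = [1 0 0 5; 0 1 0 2; 0 0 1 -1; 0 0 0 1]
T2·T1 = [1 0 0 -1; 0 1 0 -3; 0 0 1 -5; 0 0 0 1]
T3·…·T1 = [2 0 0 -2; 0 -2 0 6; 0 0 2 -10; 0 0 0 1]
det M = -8; M⁻¹ = [1/2 0 0 1; 0 -1/2 0 3; 0 0 1/2 5; 0 0 0 1]
M⁻¹ · (2/5, 4, -9)ᵀ = (6/5, 1, 1/2)ᵀ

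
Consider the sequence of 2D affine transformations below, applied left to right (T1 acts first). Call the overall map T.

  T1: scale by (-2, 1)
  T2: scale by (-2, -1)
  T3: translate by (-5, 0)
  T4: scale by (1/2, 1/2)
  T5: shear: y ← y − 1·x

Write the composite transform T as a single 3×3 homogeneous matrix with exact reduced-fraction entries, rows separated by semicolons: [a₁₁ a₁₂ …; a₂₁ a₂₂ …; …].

T1 = [-2 0 0; 0 1 0; 0 0 1]
T2·T1 = [4 0 0; 0 -1 0; 0 0 1]
T3·…·T1 = [4 0 -5; 0 -1 0; 0 0 1]
T4·…·T1 = [2 0 -5/2; 0 -1/2 0; 0 0 1]
T5·…·T1 = [2 0 -5/2; -2 -1/2 5/2; 0 0 1]

T = [2 0 -5/2; -2 -1/2 5/2; 0 0 1]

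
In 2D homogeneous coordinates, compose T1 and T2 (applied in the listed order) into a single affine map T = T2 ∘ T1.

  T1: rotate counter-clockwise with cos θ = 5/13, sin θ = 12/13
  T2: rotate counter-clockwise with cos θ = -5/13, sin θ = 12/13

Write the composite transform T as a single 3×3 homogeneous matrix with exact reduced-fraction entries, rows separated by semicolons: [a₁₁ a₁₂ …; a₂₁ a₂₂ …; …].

T1 = [5/13 -12/13 0; 12/13 5/13 0; 0 0 1]
T2·T1 = [-1 0 0; 0 -1 0; 0 0 1]

T = [-1 0 0; 0 -1 0; 0 0 1]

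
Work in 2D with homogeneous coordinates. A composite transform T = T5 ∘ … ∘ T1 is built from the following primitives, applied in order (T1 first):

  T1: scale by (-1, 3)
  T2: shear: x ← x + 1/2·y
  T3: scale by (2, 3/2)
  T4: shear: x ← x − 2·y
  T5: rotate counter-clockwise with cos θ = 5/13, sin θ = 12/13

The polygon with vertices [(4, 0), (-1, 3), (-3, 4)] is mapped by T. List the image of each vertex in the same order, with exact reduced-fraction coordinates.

image vertices: (-40/13, -96/13), (-242/13, -249/26), (-306/13, -126/13)

T1 scale by (-1, 3): (4, 0) → (-4, 0); (-1, 3) → (1, 9); (-3, 4) → (3, 12)
T2 shear: x ← x + 1/2·y: (-4, 0) → (-4, 0); (1, 9) → (11/2, 9); (3, 12) → (9, 12)
T3 scale by (2, 3/2): (-4, 0) → (-8, 0); (11/2, 9) → (11, 27/2); (9, 12) → (18, 18)
T4 shear: x ← x − 2·y: (-8, 0) → (-8, 0); (11, 27/2) → (-16, 27/2); (18, 18) → (-18, 18)
T5 rotate counter-clockwise with cos θ = 5/13, sin θ = 12/13: (-8, 0) → (-40/13, -96/13); (-16, 27/2) → (-242/13, -249/26); (-18, 18) → (-306/13, -126/13)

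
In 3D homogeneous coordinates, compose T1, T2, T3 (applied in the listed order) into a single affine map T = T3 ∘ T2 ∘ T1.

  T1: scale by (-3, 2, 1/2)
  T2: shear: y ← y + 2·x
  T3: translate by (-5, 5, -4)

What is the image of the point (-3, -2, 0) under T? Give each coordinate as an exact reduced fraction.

T(p) = (4, 19, -4)

T1 scale by (-3, 2, 1/2): (-3, -2, 0) → (9, -4, 0)
T2 shear: y ← y + 2·x: (9, -4, 0) → (9, 14, 0)
T3 translate by (-5, 5, -4): (9, 14, 0) → (4, 19, -4)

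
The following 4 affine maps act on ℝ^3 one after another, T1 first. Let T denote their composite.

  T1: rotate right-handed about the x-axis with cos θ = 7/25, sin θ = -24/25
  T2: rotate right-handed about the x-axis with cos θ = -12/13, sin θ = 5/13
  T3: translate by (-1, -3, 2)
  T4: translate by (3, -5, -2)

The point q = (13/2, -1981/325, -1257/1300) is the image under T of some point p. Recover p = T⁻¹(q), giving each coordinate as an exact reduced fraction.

T1 = [1 0 0 0; 0 7/25 24/25 0; 0 -24/25 7/25 0; 0 0 0 1]
T2·T1 = [1 0 0 0; 0 36/325 -323/325 0; 0 323/325 36/325 0; 0 0 0 1]
T3·…·T1 = [1 0 0 -1; 0 36/325 -323/325 -3; 0 323/325 36/325 2; 0 0 0 1]
T4·…·T1 = [1 0 0 2; 0 36/325 -323/325 -8; 0 323/325 36/325 0; 0 0 0 1]
det M = 1; M⁻¹ = [1 0 0 -2; 0 36/325 323/325 288/325; 0 -323/325 36/325 -2584/325; 0 0 0 1]
M⁻¹ · (13/2, -1981/325, -1257/1300)ᵀ = (9/2, -3/4, -2)ᵀ

p = (9/2, -3/4, -2)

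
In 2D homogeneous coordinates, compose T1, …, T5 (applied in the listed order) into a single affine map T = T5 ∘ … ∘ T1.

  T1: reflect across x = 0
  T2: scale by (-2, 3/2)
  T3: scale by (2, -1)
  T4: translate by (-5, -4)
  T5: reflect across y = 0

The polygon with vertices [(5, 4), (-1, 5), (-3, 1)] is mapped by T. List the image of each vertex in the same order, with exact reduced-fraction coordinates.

T1 reflect across x = 0: (5, 4) → (-5, 4); (-1, 5) → (1, 5); (-3, 1) → (3, 1)
T2 scale by (-2, 3/2): (-5, 4) → (10, 6); (1, 5) → (-2, 15/2); (3, 1) → (-6, 3/2)
T3 scale by (2, -1): (10, 6) → (20, -6); (-2, 15/2) → (-4, -15/2); (-6, 3/2) → (-12, -3/2)
T4 translate by (-5, -4): (20, -6) → (15, -10); (-4, -15/2) → (-9, -23/2); (-12, -3/2) → (-17, -11/2)
T5 reflect across y = 0: (15, -10) → (15, 10); (-9, -23/2) → (-9, 23/2); (-17, -11/2) → (-17, 11/2)

image vertices: (15, 10), (-9, 23/2), (-17, 11/2)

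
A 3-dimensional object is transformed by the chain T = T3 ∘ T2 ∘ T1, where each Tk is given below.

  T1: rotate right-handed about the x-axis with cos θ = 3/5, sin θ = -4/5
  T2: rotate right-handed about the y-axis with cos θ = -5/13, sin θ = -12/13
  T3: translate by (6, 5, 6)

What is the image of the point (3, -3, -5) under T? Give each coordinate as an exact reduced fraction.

T1 rotate right-handed about the x-axis with cos θ = 3/5, sin θ = -4/5: (3, -3, -5) → (3, -29/5, -3/5)
T2 rotate right-handed about the y-axis with cos θ = -5/13, sin θ = -12/13: (3, -29/5, -3/5) → (-3/5, -29/5, 3)
T3 translate by (6, 5, 6): (-3/5, -29/5, 3) → (27/5, -4/5, 9)

T(p) = (27/5, -4/5, 9)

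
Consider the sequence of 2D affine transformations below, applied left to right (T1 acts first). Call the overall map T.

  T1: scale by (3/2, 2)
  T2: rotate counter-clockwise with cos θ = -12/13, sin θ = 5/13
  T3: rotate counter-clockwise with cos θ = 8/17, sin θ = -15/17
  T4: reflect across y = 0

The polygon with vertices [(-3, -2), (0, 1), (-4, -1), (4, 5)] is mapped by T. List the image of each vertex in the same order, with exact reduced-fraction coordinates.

T1 scale by (3/2, 2): (-3, -2) → (-9/2, -4); (0, 1) → (0, 2); (-4, -1) → (-6, -2); (4, 5) → (6, 10)
T2 rotate counter-clockwise with cos θ = -12/13, sin θ = 5/13: (-9/2, -4) → (74/13, 51/26); (0, 2) → (-10/13, -24/13); (-6, -2) → (82/13, -6/13); (6, 10) → (-122/13, -90/13)
T3 rotate counter-clockwise with cos θ = 8/17, sin θ = -15/17: (74/13, 51/26) → (1949/442, -906/221); (-10/13, -24/13) → (-440/221, -42/221); (82/13, -6/13) → (566/221, -1278/221); (-122/13, -90/13) → (-2326/221, 1110/221)
T4 reflect across y = 0: (1949/442, -906/221) → (1949/442, 906/221); (-440/221, -42/221) → (-440/221, 42/221); (566/221, -1278/221) → (566/221, 1278/221); (-2326/221, 1110/221) → (-2326/221, -1110/221)

image vertices: (1949/442, 906/221), (-440/221, 42/221), (566/221, 1278/221), (-2326/221, -1110/221)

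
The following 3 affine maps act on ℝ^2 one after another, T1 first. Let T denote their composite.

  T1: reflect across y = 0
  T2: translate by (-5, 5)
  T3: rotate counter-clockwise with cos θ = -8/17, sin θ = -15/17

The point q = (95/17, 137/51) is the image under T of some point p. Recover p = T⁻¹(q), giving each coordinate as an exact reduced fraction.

T1 = [1 0 0; 0 -1 0; 0 0 1]
T2·T1 = [1 0 -5; 0 -1 5; 0 0 1]
T3·…·T1 = [-8/17 -15/17 115/17; -15/17 8/17 35/17; 0 0 1]
det M = -1; M⁻¹ = [-8/17 -15/17 5; -15/17 8/17 5; 0 0 1]
M⁻¹ · (95/17, 137/51)ᵀ = (0, 4/3)ᵀ

p = (0, 4/3)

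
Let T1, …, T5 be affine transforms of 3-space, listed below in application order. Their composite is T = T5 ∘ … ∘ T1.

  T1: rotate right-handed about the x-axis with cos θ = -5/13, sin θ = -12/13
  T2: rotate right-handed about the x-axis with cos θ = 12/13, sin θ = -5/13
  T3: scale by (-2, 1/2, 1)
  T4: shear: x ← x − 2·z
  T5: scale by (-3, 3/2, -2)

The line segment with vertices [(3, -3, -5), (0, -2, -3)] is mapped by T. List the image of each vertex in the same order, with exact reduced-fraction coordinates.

T1 rotate right-handed about the x-axis with cos θ = -5/13, sin θ = -12/13: (3, -3, -5) → (3, -45/13, 61/13); (0, -2, -3) → (0, -2, 3)
T2 rotate right-handed about the x-axis with cos θ = 12/13, sin θ = -5/13: (3, -45/13, 61/13) → (3, -235/169, 957/169); (0, -2, 3) → (0, -9/13, 46/13)
T3 scale by (-2, 1/2, 1): (3, -235/169, 957/169) → (-6, -235/338, 957/169); (0, -9/13, 46/13) → (0, -9/26, 46/13)
T4 shear: x ← x − 2·z: (-6, -235/338, 957/169) → (-2928/169, -235/338, 957/169); (0, -9/26, 46/13) → (-92/13, -9/26, 46/13)
T5 scale by (-3, 3/2, -2): (-2928/169, -235/338, 957/169) → (8784/169, -705/676, -1914/169); (-92/13, -9/26, 46/13) → (276/13, -27/52, -92/13)

image vertices: (8784/169, -705/676, -1914/169), (276/13, -27/52, -92/13)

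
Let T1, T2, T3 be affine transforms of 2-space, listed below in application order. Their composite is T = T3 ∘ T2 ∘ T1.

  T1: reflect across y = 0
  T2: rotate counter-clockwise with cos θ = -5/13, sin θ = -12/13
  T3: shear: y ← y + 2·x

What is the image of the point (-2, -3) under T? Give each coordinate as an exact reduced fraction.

T(p) = (46/13, 101/13)

T1 reflect across y = 0: (-2, -3) → (-2, 3)
T2 rotate counter-clockwise with cos θ = -5/13, sin θ = -12/13: (-2, 3) → (46/13, 9/13)
T3 shear: y ← y + 2·x: (46/13, 9/13) → (46/13, 101/13)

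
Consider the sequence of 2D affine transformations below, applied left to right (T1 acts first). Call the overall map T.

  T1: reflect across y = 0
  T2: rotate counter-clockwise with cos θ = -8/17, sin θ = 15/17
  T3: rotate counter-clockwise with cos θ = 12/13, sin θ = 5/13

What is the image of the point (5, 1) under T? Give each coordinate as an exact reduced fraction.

T1 reflect across y = 0: (5, 1) → (5, -1)
T2 rotate counter-clockwise with cos θ = -8/17, sin θ = 15/17: (5, -1) → (-25/17, 83/17)
T3 rotate counter-clockwise with cos θ = 12/13, sin θ = 5/13: (-25/17, 83/17) → (-55/17, 67/17)

T(p) = (-55/17, 67/17)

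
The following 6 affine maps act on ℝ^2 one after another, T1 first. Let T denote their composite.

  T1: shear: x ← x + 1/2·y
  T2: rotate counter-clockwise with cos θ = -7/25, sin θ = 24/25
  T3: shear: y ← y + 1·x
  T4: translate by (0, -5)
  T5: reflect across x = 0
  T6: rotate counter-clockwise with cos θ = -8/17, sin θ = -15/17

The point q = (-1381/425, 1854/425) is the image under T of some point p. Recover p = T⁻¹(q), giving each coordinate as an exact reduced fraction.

T1 = [1 1/2 0; 0 1 0; 0 0 1]
T2·T1 = [-7/25 -11/10 0; 24/25 1/5 0; 0 0 1]
T3·…·T1 = [-7/25 -11/10 0; 17/25 -9/10 0; 0 0 1]
T4·…·T1 = [-7/25 -11/10 0; 17/25 -9/10 -5; 0 0 1]
T5·…·T1 = [7/25 11/10 0; 17/25 -9/10 -5; 0 0 1]
T6·…·T1 = [199/425 -223/170 -75/17; -241/425 -93/170 40/17; 0 0 1]
det M = -1; M⁻¹ = [93/170 -223/170 11/2; -241/425 -199/425 -7/5; 0 0 1]
M⁻¹ · (-1381/425, 1854/425)ᵀ = (-2, -8/5)ᵀ

p = (-2, -8/5)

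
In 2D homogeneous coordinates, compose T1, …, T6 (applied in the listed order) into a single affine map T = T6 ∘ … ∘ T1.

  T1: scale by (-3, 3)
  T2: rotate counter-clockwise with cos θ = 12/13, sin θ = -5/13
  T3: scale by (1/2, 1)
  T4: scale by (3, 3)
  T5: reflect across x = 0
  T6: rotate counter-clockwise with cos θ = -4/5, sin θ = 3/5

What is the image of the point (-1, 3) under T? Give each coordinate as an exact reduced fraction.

T1 scale by (-3, 3): (-1, 3) → (3, 9)
T2 rotate counter-clockwise with cos θ = 12/13, sin θ = -5/13: (3, 9) → (81/13, 93/13)
T3 scale by (1/2, 1): (81/13, 93/13) → (81/26, 93/13)
T4 scale by (3, 3): (81/26, 93/13) → (243/26, 279/13)
T5 reflect across x = 0: (243/26, 279/13) → (-243/26, 279/13)
T6 rotate counter-clockwise with cos θ = -4/5, sin θ = 3/5: (-243/26, 279/13) → (-27/5, -2961/130)

T(p) = (-27/5, -2961/130)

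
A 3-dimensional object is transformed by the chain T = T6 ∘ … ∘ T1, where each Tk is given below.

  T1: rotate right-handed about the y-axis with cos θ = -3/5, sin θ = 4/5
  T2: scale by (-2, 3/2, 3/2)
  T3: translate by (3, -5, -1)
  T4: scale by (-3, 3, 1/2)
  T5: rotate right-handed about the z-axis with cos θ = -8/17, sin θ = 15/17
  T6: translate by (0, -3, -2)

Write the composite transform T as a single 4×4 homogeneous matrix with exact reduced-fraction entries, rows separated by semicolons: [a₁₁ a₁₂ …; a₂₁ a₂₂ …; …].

T1 = [-3/5 0 4/5 0; 0 1 0 0; -4/5 0 -3/5 0; 0 0 0 1]
T2·T1 = [6/5 0 -8/5 0; 0 3/2 0 0; -6/5 0 -9/10 0; 0 0 0 1]
T3·…·T1 = [6/5 0 -8/5 3; 0 3/2 0 -5; -6/5 0 -9/10 -1; 0 0 0 1]
T4·…·T1 = [-18/5 0 24/5 -9; 0 9/2 0 -15; -3/5 0 -9/20 -1/2; 0 0 0 1]
T5·…·T1 = [144/85 -135/34 -192/85 297/17; -54/17 -36/17 72/17 -15/17; -3/5 0 -9/20 -1/2; 0 0 0 1]
T6·…·T1 = [144/85 -135/34 -192/85 297/17; -54/17 -36/17 72/17 -66/17; -3/5 0 -9/20 -5/2; 0 0 0 1]

T = [144/85 -135/34 -192/85 297/17; -54/17 -36/17 72/17 -66/17; -3/5 0 -9/20 -5/2; 0 0 0 1]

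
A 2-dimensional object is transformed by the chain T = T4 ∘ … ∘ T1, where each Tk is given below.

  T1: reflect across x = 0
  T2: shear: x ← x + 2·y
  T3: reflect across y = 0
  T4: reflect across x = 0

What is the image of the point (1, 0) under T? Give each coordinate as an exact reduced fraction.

T(p) = (1, 0)

T1 reflect across x = 0: (1, 0) → (-1, 0)
T2 shear: x ← x + 2·y: (-1, 0) → (-1, 0)
T3 reflect across y = 0: (-1, 0) → (-1, 0)
T4 reflect across x = 0: (-1, 0) → (1, 0)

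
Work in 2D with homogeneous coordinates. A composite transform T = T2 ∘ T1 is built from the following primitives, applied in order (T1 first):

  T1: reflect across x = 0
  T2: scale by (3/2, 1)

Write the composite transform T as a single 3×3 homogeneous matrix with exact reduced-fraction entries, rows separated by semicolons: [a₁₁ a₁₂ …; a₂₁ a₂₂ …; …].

T = [-3/2 0 0; 0 1 0; 0 0 1]

T1 = [-1 0 0; 0 1 0; 0 0 1]
T2·T1 = [-3/2 0 0; 0 1 0; 0 0 1]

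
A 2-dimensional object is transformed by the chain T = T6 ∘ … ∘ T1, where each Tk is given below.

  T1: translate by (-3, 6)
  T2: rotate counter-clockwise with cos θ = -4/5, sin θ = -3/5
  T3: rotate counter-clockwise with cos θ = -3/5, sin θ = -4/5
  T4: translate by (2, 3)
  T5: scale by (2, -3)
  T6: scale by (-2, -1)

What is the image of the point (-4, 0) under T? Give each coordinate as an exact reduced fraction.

T(p) = (16, -12)

T1 translate by (-3, 6): (-4, 0) → (-7, 6)
T2 rotate counter-clockwise with cos θ = -4/5, sin θ = -3/5: (-7, 6) → (46/5, -3/5)
T3 rotate counter-clockwise with cos θ = -3/5, sin θ = -4/5: (46/5, -3/5) → (-6, -7)
T4 translate by (2, 3): (-6, -7) → (-4, -4)
T5 scale by (2, -3): (-4, -4) → (-8, 12)
T6 scale by (-2, -1): (-8, 12) → (16, -12)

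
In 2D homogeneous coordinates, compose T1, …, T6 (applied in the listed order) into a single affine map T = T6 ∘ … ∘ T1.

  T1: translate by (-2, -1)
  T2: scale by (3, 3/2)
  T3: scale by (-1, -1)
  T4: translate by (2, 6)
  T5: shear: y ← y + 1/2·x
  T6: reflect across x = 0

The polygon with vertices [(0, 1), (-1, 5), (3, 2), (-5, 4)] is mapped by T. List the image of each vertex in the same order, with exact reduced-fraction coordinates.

T1 translate by (-2, -1): (0, 1) → (-2, 0); (-1, 5) → (-3, 4); (3, 2) → (1, 1); (-5, 4) → (-7, 3)
T2 scale by (3, 3/2): (-2, 0) → (-6, 0); (-3, 4) → (-9, 6); (1, 1) → (3, 3/2); (-7, 3) → (-21, 9/2)
T3 scale by (-1, -1): (-6, 0) → (6, 0); (-9, 6) → (9, -6); (3, 3/2) → (-3, -3/2); (-21, 9/2) → (21, -9/2)
T4 translate by (2, 6): (6, 0) → (8, 6); (9, -6) → (11, 0); (-3, -3/2) → (-1, 9/2); (21, -9/2) → (23, 3/2)
T5 shear: y ← y + 1/2·x: (8, 6) → (8, 10); (11, 0) → (11, 11/2); (-1, 9/2) → (-1, 4); (23, 3/2) → (23, 13)
T6 reflect across x = 0: (8, 10) → (-8, 10); (11, 11/2) → (-11, 11/2); (-1, 4) → (1, 4); (23, 13) → (-23, 13)

image vertices: (-8, 10), (-11, 11/2), (1, 4), (-23, 13)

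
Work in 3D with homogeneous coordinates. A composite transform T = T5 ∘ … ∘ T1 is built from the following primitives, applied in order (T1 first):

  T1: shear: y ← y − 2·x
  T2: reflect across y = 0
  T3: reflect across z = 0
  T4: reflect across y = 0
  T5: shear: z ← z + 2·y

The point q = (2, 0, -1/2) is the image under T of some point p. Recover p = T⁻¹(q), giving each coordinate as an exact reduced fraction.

T1 = [1 0 0 0; -2 1 0 0; 0 0 1 0; 0 0 0 1]
T2·T1 = [1 0 0 0; 2 -1 0 0; 0 0 1 0; 0 0 0 1]
T3·…·T1 = [1 0 0 0; 2 -1 0 0; 0 0 -1 0; 0 0 0 1]
T4·…·T1 = [1 0 0 0; -2 1 0 0; 0 0 -1 0; 0 0 0 1]
T5·…·T1 = [1 0 0 0; -2 1 0 0; -4 2 -1 0; 0 0 0 1]
det M = -1; M⁻¹ = [1 0 0 0; 2 1 0 0; 0 2 -1 0; 0 0 0 1]
M⁻¹ · (2, 0, -1/2)ᵀ = (2, 4, 1/2)ᵀ

p = (2, 4, 1/2)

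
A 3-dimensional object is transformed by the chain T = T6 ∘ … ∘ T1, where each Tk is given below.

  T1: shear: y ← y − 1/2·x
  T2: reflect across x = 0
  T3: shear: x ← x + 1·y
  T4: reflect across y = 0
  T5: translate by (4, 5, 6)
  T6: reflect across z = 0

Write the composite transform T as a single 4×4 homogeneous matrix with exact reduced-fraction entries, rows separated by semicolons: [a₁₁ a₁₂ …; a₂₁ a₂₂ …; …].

T1 = [1 0 0 0; -1/2 1 0 0; 0 0 1 0; 0 0 0 1]
T2·T1 = [-1 0 0 0; -1/2 1 0 0; 0 0 1 0; 0 0 0 1]
T3·…·T1 = [-3/2 1 0 0; -1/2 1 0 0; 0 0 1 0; 0 0 0 1]
T4·…·T1 = [-3/2 1 0 0; 1/2 -1 0 0; 0 0 1 0; 0 0 0 1]
T5·…·T1 = [-3/2 1 0 4; 1/2 -1 0 5; 0 0 1 6; 0 0 0 1]
T6·…·T1 = [-3/2 1 0 4; 1/2 -1 0 5; 0 0 -1 -6; 0 0 0 1]

T = [-3/2 1 0 4; 1/2 -1 0 5; 0 0 -1 -6; 0 0 0 1]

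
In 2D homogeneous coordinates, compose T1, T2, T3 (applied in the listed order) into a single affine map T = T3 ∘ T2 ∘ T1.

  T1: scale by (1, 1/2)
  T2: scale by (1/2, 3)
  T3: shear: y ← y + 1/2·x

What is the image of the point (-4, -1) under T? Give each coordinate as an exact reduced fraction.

T1 scale by (1, 1/2): (-4, -1) → (-4, -1/2)
T2 scale by (1/2, 3): (-4, -1/2) → (-2, -3/2)
T3 shear: y ← y + 1/2·x: (-2, -3/2) → (-2, -5/2)

T(p) = (-2, -5/2)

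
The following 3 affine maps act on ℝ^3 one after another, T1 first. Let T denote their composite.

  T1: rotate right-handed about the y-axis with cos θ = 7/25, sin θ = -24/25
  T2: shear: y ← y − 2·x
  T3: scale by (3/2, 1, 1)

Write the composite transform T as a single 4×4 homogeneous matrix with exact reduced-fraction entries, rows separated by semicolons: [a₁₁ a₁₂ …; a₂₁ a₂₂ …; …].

T1 = [7/25 0 -24/25 0; 0 1 0 0; 24/25 0 7/25 0; 0 0 0 1]
T2·T1 = [7/25 0 -24/25 0; -14/25 1 48/25 0; 24/25 0 7/25 0; 0 0 0 1]
T3·…·T1 = [21/50 0 -36/25 0; -14/25 1 48/25 0; 24/25 0 7/25 0; 0 0 0 1]

T = [21/50 0 -36/25 0; -14/25 1 48/25 0; 24/25 0 7/25 0; 0 0 0 1]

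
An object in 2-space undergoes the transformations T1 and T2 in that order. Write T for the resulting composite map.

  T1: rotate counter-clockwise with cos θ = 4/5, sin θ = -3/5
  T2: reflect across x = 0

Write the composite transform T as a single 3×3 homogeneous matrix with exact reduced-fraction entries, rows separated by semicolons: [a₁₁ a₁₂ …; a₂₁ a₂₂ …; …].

T = [-4/5 -3/5 0; -3/5 4/5 0; 0 0 1]

T1 = [4/5 3/5 0; -3/5 4/5 0; 0 0 1]
T2·T1 = [-4/5 -3/5 0; -3/5 4/5 0; 0 0 1]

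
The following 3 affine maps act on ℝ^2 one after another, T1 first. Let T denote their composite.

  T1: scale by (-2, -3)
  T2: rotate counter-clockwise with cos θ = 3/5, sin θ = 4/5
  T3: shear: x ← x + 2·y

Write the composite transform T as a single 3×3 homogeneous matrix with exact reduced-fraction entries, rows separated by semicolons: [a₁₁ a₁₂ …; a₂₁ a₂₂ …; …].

T1 = [-2 0 0; 0 -3 0; 0 0 1]
T2·T1 = [-6/5 12/5 0; -8/5 -9/5 0; 0 0 1]
T3·…·T1 = [-22/5 -6/5 0; -8/5 -9/5 0; 0 0 1]

T = [-22/5 -6/5 0; -8/5 -9/5 0; 0 0 1]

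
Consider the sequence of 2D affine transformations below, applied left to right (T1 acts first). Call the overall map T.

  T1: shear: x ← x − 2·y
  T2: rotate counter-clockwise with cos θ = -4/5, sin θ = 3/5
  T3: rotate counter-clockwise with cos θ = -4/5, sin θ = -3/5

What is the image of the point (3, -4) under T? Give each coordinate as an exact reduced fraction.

T1 shear: x ← x − 2·y: (3, -4) → (11, -4)
T2 rotate counter-clockwise with cos θ = -4/5, sin θ = 3/5: (11, -4) → (-32/5, 49/5)
T3 rotate counter-clockwise with cos θ = -4/5, sin θ = -3/5: (-32/5, 49/5) → (11, -4)

T(p) = (11, -4)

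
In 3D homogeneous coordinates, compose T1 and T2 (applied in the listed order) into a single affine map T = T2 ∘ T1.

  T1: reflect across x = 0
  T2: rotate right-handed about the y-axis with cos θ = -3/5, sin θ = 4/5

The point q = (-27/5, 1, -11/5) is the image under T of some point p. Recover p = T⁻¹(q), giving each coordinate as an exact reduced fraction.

p = (-5, 1, -3)

T1 = [-1 0 0 0; 0 1 0 0; 0 0 1 0; 0 0 0 1]
T2·T1 = [3/5 0 4/5 0; 0 1 0 0; 4/5 0 -3/5 0; 0 0 0 1]
det M = -1; M⁻¹ = [3/5 0 4/5 0; 0 1 0 0; 4/5 0 -3/5 0; 0 0 0 1]
M⁻¹ · (-27/5, 1, -11/5)ᵀ = (-5, 1, -3)ᵀ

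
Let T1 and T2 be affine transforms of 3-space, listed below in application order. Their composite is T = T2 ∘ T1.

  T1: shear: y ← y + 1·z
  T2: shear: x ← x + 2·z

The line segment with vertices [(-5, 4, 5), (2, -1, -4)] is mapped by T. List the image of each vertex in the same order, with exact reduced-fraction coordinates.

T1 shear: y ← y + 1·z: (-5, 4, 5) → (-5, 9, 5); (2, -1, -4) → (2, -5, -4)
T2 shear: x ← x + 2·z: (-5, 9, 5) → (5, 9, 5); (2, -5, -4) → (-6, -5, -4)

image vertices: (5, 9, 5), (-6, -5, -4)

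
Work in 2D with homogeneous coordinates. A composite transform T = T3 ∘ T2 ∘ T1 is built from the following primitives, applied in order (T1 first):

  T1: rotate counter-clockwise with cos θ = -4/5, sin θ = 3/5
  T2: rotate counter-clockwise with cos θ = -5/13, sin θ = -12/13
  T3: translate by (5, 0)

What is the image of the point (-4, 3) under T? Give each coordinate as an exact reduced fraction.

T1 rotate counter-clockwise with cos θ = -4/5, sin θ = 3/5: (-4, 3) → (7/5, -24/5)
T2 rotate counter-clockwise with cos θ = -5/13, sin θ = -12/13: (7/5, -24/5) → (-323/65, 36/65)
T3 translate by (5, 0): (-323/65, 36/65) → (2/65, 36/65)

T(p) = (2/65, 36/65)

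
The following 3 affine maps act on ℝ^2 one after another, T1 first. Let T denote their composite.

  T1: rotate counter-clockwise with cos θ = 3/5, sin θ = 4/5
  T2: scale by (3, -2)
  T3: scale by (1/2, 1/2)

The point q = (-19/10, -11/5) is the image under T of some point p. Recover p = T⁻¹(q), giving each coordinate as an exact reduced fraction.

p = (1, 7/3)

T1 = [3/5 -4/5 0; 4/5 3/5 0; 0 0 1]
T2·T1 = [9/5 -12/5 0; -8/5 -6/5 0; 0 0 1]
T3·…·T1 = [9/10 -6/5 0; -4/5 -3/5 0; 0 0 1]
det M = -3/2; M⁻¹ = [2/5 -4/5 0; -8/15 -3/5 0; 0 0 1]
M⁻¹ · (-19/10, -11/5)ᵀ = (1, 7/3)ᵀ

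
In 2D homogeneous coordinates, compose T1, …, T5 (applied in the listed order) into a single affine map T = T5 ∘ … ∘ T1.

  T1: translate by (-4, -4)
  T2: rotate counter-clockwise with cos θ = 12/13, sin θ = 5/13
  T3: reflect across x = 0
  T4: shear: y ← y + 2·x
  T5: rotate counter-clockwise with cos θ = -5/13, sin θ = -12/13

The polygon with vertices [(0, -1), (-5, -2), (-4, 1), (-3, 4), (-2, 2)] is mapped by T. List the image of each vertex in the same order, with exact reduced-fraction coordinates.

T1 translate by (-4, -4): (0, -1) → (-4, -5); (-5, -2) → (-9, -6); (-4, 1) → (-8, -3); (-3, 4) → (-7, 0); (-2, 2) → (-6, -2)
T2 rotate counter-clockwise with cos θ = 12/13, sin θ = 5/13: (-4, -5) → (-23/13, -80/13); (-9, -6) → (-6, -9); (-8, -3) → (-81/13, -76/13); (-7, 0) → (-84/13, -35/13); (-6, -2) → (-62/13, -54/13)
T3 reflect across x = 0: (-23/13, -80/13) → (23/13, -80/13); (-6, -9) → (6, -9); (-81/13, -76/13) → (81/13, -76/13); (-84/13, -35/13) → (84/13, -35/13); (-62/13, -54/13) → (62/13, -54/13)
T4 shear: y ← y + 2·x: (23/13, -80/13) → (23/13, -34/13); (6, -9) → (6, 3); (81/13, -76/13) → (81/13, 86/13); (84/13, -35/13) → (84/13, 133/13); (62/13, -54/13) → (62/13, 70/13)
T5 rotate counter-clockwise with cos θ = -5/13, sin θ = -12/13: (23/13, -34/13) → (-523/169, -106/169); (6, 3) → (6/13, -87/13); (81/13, 86/13) → (627/169, -1402/169); (84/13, 133/13) → (1176/169, -1673/169); (62/13, 70/13) → (530/169, -1094/169)

image vertices: (-523/169, -106/169), (6/13, -87/13), (627/169, -1402/169), (1176/169, -1673/169), (530/169, -1094/169)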